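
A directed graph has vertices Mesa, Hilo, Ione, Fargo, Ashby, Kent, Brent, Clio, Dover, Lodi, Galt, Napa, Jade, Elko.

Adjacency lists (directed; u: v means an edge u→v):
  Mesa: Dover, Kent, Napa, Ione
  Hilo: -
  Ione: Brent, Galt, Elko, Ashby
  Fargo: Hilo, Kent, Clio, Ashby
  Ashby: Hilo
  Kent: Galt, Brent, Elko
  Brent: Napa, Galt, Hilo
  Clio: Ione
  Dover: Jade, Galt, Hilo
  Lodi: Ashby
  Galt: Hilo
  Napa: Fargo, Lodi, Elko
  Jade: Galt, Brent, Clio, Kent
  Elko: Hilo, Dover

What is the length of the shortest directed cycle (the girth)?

For each vertex v, BFS finds the shortest path from v back to v.
The shortest such closed walk is Napa → Fargo → Kent → Brent → Napa, length 4.

4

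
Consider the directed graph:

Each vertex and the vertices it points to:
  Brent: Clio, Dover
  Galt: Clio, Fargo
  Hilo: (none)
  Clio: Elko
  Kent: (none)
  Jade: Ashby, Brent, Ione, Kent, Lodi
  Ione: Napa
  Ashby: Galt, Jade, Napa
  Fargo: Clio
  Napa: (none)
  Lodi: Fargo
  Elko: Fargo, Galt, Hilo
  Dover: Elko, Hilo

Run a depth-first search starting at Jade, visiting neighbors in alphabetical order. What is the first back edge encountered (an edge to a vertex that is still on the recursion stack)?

DFS from Jade (visiting neighbors in alphabetical order); mark gray on enter, black on exit:
Jade gray
  Ashby gray
    Galt gray
      Clio gray
        Elko gray
          Fargo gray
            Fargo→Clio: Clio is gray → back edge
First back edge: Fargo → Clio.

Fargo->Clio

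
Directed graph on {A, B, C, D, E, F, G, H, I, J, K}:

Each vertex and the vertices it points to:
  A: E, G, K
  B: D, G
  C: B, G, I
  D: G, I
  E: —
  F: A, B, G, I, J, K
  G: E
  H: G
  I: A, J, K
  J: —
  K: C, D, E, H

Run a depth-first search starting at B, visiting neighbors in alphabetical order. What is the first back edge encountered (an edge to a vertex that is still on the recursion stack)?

DFS from B (visiting neighbors in alphabetical order); mark gray on enter, black on exit:
B gray
  D gray
    G gray
      E gray
      E black
    G black
    I gray
      A gray
        A→E: E black — skip
        A→G: G black — skip
        K gray
          C gray
            C→B: B is gray → back edge
First back edge: C → B.

C→B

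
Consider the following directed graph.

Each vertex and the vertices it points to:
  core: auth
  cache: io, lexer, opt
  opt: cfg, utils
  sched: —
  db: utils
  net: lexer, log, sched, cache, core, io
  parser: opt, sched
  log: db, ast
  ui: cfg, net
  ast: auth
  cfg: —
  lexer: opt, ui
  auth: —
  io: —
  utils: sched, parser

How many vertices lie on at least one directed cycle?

7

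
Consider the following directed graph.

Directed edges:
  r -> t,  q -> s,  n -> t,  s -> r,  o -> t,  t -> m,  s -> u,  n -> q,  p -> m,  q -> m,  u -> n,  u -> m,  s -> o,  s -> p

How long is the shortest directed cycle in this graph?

For each vertex v, BFS finds the shortest path from v back to v.
The shortest such closed walk is s → u → n → q → s, length 4.

4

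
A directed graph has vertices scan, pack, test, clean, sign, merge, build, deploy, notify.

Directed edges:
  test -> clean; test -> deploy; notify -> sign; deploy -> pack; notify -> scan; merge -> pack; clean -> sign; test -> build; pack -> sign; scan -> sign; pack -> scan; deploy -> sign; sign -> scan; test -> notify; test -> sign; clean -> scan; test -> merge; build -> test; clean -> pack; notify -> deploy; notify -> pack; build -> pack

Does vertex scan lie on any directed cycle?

scan is on a cycle iff scan can reach itself via ≥1 edge.
scan → sign → scan — yes.

Yes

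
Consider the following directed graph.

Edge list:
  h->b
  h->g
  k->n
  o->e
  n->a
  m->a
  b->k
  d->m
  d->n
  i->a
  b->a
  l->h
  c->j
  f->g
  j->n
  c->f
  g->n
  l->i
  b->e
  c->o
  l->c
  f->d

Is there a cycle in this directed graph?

DFS with white/gray/black marking, starting from g:
g gray
  n gray
    a gray
    a black
  n black
g black
f gray
  d gray
    m gray
      m→a: a black — skip
    m black
    d→n: n black — skip
  d black
  f→g: g black — skip
f black
k gray
  k→n: n black — skip
k black
b gray
  b→a: a black — skip
  b→k: k black — skip
  e gray
  e black
b black
c gray
  o gray
    o→e: e black — skip
  o black
  j gray
    j→n: n black — skip
  j black
  c→f: f black — skip
c black
h gray
  h→g: g black — skip
  h→b: b black — skip
h black
i gray
  i→a: a black — skip
i black
l gray
  l→c: c black — skip
  l→i: i black — skip
  l→h: h black — skip
l black
Every edge goes to a white or black vertex — no back edge, so the graph is acyclic.

No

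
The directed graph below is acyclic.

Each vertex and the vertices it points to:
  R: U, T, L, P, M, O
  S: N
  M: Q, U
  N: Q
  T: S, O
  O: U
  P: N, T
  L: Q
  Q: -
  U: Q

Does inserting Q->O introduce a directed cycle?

Yes

Adding Q→O creates a cycle iff O can already reach Q.
Path from O: O → U → Q.
So O → … → Q → O is a cycle.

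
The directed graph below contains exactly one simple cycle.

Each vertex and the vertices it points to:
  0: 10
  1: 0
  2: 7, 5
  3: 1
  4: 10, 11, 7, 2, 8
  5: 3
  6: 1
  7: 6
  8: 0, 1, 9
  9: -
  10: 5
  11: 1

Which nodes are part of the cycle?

DFS with gray/black marking from 10:
10 gray
  5 gray
    3 gray
      1 gray
        0 gray
          0→10: 10 is gray → back edge
Back edge closes the cycle 10 → 5 → 3 → 1 → 0 → 10; its vertices are {0, 1, 3, 5, 10}.

0, 1, 3, 5, 10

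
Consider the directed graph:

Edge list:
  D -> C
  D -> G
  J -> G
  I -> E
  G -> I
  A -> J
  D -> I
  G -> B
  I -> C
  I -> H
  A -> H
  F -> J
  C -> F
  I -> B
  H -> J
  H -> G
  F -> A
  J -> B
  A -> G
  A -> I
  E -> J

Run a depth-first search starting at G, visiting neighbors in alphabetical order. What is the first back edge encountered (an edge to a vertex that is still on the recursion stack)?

DFS from G (visiting neighbors in alphabetical order); mark gray on enter, black on exit:
G gray
  B gray
  B black
  I gray
    I→B: B black — skip
    C gray
      F gray
        A gray
          A→G: G is gray → back edge
First back edge: A → G.

A->G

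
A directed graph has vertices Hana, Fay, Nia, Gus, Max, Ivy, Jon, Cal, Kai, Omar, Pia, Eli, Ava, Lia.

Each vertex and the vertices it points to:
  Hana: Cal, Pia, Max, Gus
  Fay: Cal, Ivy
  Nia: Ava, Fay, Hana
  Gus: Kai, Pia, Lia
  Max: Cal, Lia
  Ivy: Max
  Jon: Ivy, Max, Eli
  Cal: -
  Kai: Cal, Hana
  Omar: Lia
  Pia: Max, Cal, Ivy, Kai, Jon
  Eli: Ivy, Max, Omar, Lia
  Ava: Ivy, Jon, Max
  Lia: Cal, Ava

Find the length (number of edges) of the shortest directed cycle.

3

For each vertex v, BFS finds the shortest path from v back to v.
The shortest such closed walk is Hana → Gus → Kai → Hana, length 3.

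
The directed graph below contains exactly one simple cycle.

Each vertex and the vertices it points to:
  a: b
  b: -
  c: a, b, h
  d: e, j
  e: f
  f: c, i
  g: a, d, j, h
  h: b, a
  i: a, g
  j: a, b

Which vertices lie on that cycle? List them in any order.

d, e, f, g, i

DFS with gray/black marking from e:
e gray
  f gray
    c gray
      a gray
        b gray
        b black
      a black
      c→b: b black — skip
      h gray
        h→b: b black — skip
        h→a: a black — skip
      h black
    c black
    i gray
      i→a: a black — skip
      g gray
        g→a: a black — skip
        d gray
          d→e: e is gray → back edge
Back edge closes the cycle e → f → i → g → d → e; its vertices are {d, e, f, g, i}.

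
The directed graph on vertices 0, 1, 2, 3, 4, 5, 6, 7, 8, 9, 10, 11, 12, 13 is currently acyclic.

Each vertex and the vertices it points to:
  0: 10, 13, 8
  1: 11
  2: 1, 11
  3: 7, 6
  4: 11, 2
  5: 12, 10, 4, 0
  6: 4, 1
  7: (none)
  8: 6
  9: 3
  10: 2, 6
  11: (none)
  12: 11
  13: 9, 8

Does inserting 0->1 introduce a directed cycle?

Adding 0→1 creates a cycle iff 1 can already reach 0.
Explore from 1: no path reaches 0. The graph stays acyclic.

No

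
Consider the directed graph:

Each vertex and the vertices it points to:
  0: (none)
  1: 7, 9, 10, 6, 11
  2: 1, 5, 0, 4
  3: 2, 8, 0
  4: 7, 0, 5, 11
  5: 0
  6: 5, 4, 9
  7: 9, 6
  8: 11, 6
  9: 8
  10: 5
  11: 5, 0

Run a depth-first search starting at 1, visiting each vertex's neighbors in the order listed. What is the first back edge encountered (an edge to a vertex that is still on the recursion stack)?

4→7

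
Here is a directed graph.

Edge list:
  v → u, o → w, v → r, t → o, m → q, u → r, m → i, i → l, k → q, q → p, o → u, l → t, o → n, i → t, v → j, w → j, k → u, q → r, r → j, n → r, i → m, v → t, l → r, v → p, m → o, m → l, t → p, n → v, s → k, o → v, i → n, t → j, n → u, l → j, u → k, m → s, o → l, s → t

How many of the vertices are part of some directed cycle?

9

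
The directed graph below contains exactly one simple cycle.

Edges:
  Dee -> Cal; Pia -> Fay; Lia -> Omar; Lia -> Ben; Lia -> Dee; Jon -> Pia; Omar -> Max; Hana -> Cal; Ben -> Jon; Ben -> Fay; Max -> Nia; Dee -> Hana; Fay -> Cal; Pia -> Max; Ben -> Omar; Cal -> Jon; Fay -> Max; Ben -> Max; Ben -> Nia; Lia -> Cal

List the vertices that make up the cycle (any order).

Cal, Fay, Jon, Pia

DFS with gray/black marking from Jon:
Jon gray
  Pia gray
    Max gray
      Nia gray
      Nia black
    Max black
    Fay gray
      Cal gray
        Cal→Jon: Jon is gray → back edge
Back edge closes the cycle Jon → Pia → Fay → Cal → Jon; its vertices are {Cal, Fay, Jon, Pia}.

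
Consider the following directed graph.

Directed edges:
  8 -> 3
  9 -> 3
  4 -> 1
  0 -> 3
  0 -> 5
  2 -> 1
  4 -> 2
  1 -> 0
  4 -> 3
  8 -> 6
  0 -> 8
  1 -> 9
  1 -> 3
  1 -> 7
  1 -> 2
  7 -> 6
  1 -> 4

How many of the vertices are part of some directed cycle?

A vertex is on a directed cycle iff it belongs to a strongly connected component of size ≥ 2 (or has a self-loop).
The vertices on cycles are {1, 2, 4} — 3 in total.

3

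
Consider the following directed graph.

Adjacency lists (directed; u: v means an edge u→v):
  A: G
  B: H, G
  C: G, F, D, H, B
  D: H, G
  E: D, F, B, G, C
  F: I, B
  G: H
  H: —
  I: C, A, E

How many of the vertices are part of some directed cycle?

4

A vertex is on a directed cycle iff it belongs to a strongly connected component of size ≥ 2 (or has a self-loop).
The vertices on cycles are {C, E, F, I} — 4 in total.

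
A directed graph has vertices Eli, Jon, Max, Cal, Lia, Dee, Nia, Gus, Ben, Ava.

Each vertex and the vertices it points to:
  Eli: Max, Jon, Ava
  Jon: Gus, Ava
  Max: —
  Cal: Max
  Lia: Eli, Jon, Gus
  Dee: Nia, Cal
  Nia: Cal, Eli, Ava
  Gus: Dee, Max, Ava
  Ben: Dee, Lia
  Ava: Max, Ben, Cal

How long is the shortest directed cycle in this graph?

4

For each vertex v, BFS finds the shortest path from v back to v.
The shortest such closed walk is Ben → Lia → Gus → Ava → Ben, length 4.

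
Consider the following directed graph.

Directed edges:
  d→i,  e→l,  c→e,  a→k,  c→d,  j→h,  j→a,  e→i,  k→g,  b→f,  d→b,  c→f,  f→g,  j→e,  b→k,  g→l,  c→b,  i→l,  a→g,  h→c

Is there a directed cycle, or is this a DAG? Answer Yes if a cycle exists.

DFS with white/gray/black marking, starting from b:
b gray
  k gray
    g gray
      l gray
      l black
    g black
  k black
  f gray
    f→g: g black — skip
  f black
b black
c gray
  c→b: b black — skip
  e gray
    i gray
      i→l: l black — skip
    i black
    e→l: l black — skip
  e black
  d gray
    d→b: b black — skip
    d→i: i black — skip
  d black
  c→f: f black — skip
c black
a gray
  a→k: k black — skip
  a→g: g black — skip
a black
j gray
  h gray
    h→c: c black — skip
  h black
  j→a: a black — skip
  j→e: e black — skip
j black
Every edge goes to a white or black vertex — no back edge, so the graph is acyclic.

No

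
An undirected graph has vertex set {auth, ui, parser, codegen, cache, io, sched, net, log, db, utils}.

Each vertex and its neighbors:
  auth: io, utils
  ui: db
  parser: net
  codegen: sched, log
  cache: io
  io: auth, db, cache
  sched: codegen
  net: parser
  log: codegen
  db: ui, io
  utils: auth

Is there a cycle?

DFS, tracking each vertex's parent; an edge to a visited non-parent vertex closes a cycle.
Start from io:
visit io (parent –)
  visit auth (parent io)
    auth–io: parent, skip
    visit utils (parent auth)
      utils–auth: parent, skip
  visit db (parent io)
    visit ui (parent db)
      ui–db: parent, skip
    db–io: parent, skip
  visit cache (parent io)
    cache–io: parent, skip
visit parser (parent –)
  visit net (parent parser)
    net–parser: parent, skip
visit codegen (parent –)
  visit sched (parent codegen)
    sched–codegen: parent, skip
  visit log (parent codegen)
    log–codegen: parent, skip
No non-parent visited neighbor found — the graph is a forest.

No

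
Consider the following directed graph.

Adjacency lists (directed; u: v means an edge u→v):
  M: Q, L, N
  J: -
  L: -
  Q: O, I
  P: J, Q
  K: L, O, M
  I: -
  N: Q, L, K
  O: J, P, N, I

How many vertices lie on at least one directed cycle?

6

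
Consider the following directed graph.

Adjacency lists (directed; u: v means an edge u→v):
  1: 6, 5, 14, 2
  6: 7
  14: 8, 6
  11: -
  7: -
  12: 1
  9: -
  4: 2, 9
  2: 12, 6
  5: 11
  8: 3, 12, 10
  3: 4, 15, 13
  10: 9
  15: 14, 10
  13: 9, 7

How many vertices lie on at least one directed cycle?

A vertex is on a directed cycle iff it belongs to a strongly connected component of size ≥ 2 (or has a self-loop).
The vertices on cycles are {1, 2, 3, 4, 8, 12, 14, 15} — 8 in total.

8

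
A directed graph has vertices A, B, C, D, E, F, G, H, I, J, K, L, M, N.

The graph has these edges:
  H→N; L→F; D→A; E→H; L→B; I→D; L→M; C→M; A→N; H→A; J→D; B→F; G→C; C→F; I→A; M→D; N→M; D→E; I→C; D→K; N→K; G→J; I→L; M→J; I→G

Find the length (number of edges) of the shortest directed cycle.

4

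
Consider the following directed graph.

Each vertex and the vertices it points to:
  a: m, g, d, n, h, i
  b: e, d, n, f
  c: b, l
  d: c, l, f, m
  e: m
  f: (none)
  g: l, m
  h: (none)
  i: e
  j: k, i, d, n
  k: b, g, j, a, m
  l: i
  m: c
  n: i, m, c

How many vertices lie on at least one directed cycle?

A vertex is on a directed cycle iff it belongs to a strongly connected component of size ≥ 2 (or has a self-loop).
The vertices on cycles are {b, c, d, e, i, j, k, l, m, n} — 10 in total.

10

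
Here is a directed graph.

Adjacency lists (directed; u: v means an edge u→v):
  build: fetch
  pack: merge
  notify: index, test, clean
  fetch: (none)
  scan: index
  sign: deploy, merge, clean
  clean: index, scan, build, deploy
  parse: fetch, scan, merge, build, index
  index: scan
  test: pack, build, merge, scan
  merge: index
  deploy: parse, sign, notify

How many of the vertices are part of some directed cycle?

6

A vertex is on a directed cycle iff it belongs to a strongly connected component of size ≥ 2 (or has a self-loop).
The vertices on cycles are {scan, sign, clean, index, deploy, notify} — 6 in total.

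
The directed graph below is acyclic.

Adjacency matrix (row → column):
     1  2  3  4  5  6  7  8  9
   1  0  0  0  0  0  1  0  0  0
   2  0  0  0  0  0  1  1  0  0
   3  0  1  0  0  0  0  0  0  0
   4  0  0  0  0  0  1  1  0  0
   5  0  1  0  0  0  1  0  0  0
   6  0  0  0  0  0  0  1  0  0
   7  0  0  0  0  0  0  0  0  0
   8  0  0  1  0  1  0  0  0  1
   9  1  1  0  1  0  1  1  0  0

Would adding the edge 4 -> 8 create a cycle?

Adding 4→8 creates a cycle iff 8 can already reach 4.
Path from 8: 8 → 9 → 4.
So 8 → … → 4 → 8 is a cycle.

Yes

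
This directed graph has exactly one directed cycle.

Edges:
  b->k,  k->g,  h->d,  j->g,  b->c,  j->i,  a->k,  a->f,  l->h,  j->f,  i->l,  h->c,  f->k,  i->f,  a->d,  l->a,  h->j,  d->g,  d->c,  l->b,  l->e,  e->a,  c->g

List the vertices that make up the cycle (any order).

h, i, j, l

DFS with gray/black marking from l:
l gray
  b gray
    k gray
      g gray
      g black
    k black
    c gray
      c→g: g black — skip
    c black
  b black
  h gray
    j gray
      j→g: g black — skip
      i gray
        i→l: l is gray → back edge
Back edge closes the cycle l → h → j → i → l; its vertices are {h, i, j, l}.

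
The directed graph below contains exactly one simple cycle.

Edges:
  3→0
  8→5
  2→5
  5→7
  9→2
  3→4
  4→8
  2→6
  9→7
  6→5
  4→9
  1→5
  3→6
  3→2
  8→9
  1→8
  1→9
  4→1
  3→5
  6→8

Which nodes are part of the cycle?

2, 6, 8, 9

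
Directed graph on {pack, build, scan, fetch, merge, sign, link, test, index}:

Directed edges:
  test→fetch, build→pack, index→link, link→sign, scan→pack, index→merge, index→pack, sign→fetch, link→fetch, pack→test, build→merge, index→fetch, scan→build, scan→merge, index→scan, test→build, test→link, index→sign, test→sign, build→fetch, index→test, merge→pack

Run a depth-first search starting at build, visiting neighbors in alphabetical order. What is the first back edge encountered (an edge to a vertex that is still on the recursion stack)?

test→build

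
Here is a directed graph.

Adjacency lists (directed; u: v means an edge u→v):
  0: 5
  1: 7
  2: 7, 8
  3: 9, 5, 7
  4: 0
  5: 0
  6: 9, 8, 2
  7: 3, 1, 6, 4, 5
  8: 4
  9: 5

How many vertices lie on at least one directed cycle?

7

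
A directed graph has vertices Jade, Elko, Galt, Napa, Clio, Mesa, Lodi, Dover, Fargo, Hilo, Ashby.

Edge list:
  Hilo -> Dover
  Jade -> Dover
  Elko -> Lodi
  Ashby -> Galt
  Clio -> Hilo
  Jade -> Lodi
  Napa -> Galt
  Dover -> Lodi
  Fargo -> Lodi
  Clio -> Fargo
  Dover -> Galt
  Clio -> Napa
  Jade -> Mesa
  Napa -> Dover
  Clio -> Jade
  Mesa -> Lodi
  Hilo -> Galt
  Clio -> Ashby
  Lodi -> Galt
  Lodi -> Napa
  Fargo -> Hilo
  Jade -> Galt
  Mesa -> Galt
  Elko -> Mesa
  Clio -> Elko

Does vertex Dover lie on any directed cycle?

Yes

Dover is on a cycle iff Dover can reach itself via ≥1 edge.
Dover → Lodi → Napa → Dover — yes.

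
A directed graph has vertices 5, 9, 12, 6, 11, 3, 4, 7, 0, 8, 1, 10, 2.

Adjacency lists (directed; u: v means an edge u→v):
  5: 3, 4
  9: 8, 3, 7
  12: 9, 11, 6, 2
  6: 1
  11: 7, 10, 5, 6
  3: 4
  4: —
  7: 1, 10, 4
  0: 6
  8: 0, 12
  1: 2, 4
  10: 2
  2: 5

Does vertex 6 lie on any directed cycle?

6 lies on a cycle iff there is a path from 6 back to itself.
Exploring from 6, it never reaches itself; equivalently, its strongly connected component is a singleton.

No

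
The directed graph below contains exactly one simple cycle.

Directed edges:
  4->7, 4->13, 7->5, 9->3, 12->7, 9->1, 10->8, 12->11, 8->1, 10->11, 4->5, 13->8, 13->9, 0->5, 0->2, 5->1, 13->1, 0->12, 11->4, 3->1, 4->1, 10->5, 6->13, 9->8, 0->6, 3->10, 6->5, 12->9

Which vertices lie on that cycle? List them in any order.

3, 4, 9, 10, 11, 13

DFS with gray/black marking from 11:
11 gray
  4 gray
    5 gray
      1 gray
      1 black
    5 black
    13 gray
      9 gray
        8 gray
          8→1: 1 black — skip
        8 black
        9→1: 1 black — skip
        3 gray
          3→1: 1 black — skip
          10 gray
            10→8: 8 black — skip
            10→5: 5 black — skip
            10→11: 11 is gray → back edge
Back edge closes the cycle 11 → 4 → 13 → 9 → 3 → 10 → 11; its vertices are {3, 4, 9, 10, 11, 13}.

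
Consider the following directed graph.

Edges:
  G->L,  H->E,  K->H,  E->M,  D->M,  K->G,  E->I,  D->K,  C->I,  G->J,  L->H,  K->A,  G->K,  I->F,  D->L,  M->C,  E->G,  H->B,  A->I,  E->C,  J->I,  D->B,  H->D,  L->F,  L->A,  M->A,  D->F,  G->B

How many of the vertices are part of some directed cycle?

6

A vertex is on a directed cycle iff it belongs to a strongly connected component of size ≥ 2 (or has a self-loop).
The vertices on cycles are {D, E, G, H, K, L} — 6 in total.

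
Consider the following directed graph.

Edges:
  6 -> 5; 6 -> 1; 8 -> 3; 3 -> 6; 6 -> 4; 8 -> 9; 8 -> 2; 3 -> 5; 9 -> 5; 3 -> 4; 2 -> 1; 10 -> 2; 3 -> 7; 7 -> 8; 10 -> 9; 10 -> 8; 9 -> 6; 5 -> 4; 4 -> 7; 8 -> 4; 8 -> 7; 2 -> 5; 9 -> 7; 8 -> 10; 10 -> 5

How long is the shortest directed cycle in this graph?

2

For each vertex v, BFS finds the shortest path from v back to v.
The shortest such closed walk is 10 → 8 → 10, length 2.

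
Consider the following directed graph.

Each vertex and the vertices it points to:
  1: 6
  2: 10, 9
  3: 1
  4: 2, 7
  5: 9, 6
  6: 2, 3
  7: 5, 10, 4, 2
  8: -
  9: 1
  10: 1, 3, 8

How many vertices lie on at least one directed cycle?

8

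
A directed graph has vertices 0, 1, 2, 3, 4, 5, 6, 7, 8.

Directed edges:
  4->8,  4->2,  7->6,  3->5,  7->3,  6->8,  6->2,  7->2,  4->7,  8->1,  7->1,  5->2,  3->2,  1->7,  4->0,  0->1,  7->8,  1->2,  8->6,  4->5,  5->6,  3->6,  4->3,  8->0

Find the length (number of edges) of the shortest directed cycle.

2

For each vertex v, BFS finds the shortest path from v back to v.
The shortest such closed walk is 7 → 1 → 7, length 2.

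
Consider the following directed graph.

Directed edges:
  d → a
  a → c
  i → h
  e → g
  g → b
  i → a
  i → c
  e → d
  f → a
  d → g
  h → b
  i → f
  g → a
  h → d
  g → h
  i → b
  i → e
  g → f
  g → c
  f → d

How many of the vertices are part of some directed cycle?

4

A vertex is on a directed cycle iff it belongs to a strongly connected component of size ≥ 2 (or has a self-loop).
The vertices on cycles are {d, f, g, h} — 4 in total.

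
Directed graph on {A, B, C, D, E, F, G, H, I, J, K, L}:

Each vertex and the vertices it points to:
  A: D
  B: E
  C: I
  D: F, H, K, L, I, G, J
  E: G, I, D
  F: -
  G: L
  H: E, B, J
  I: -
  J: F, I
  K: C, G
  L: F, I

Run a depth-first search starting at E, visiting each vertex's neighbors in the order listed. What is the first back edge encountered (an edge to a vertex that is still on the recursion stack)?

DFS from E (visiting each vertex's neighbors in the order listed); mark gray on enter, black on exit:
E gray
  G gray
    L gray
      F gray
      F black
      I gray
      I black
    L black
  G black
  E→I: I black — skip
  D gray
    D→F: F black — skip
    H gray
      H→E: E is gray → back edge
First back edge: H → E.

H->E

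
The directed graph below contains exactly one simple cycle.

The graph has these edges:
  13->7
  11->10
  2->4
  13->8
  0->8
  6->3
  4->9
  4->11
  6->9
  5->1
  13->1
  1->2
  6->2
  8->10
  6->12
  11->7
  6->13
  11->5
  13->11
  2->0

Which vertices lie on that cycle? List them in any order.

1, 2, 4, 5, 11

DFS with gray/black marking from 2:
2 gray
  0 gray
    8 gray
      10 gray
      10 black
    8 black
  0 black
  4 gray
    11 gray
      11→10: 10 black — skip
      7 gray
      7 black
      5 gray
        1 gray
          1→2: 2 is gray → back edge
Back edge closes the cycle 2 → 4 → 11 → 5 → 1 → 2; its vertices are {1, 2, 4, 5, 11}.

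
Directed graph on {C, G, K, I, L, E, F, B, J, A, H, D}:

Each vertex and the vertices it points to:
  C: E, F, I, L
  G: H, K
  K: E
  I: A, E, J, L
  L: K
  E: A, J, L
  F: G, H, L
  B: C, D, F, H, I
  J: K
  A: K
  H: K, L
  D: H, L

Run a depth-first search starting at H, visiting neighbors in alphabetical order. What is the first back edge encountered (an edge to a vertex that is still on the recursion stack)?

A->K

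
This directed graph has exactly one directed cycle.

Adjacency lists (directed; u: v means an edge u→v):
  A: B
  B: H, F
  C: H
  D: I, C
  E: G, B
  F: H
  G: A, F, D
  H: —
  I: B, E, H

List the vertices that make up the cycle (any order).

DFS with gray/black marking from E:
E gray
  G gray
    A gray
      B gray
        H gray
        H black
        F gray
          F→H: H black — skip
        F black
      B black
    A black
    G→F: F black — skip
    D gray
      I gray
        I→B: B black — skip
        I→E: E is gray → back edge
Back edge closes the cycle E → G → D → I → E; its vertices are {D, E, G, I}.

D, E, G, I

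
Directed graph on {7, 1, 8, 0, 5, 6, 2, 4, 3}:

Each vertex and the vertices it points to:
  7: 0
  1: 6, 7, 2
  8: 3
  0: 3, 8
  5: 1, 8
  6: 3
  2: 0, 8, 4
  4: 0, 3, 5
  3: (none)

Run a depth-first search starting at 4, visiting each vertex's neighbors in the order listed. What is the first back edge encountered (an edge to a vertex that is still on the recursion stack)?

DFS from 4 (visiting each vertex's neighbors in the order listed); mark gray on enter, black on exit:
4 gray
  0 gray
    3 gray
    3 black
    8 gray
      8→3: 3 black — skip
    8 black
  0 black
  4→3: 3 black — skip
  5 gray
    1 gray
      6 gray
        6→3: 3 black — skip
      6 black
      7 gray
        7→0: 0 black — skip
      7 black
      2 gray
        2→0: 0 black — skip
        2→8: 8 black — skip
        2→4: 4 is gray → back edge
First back edge: 2 → 4.

2→4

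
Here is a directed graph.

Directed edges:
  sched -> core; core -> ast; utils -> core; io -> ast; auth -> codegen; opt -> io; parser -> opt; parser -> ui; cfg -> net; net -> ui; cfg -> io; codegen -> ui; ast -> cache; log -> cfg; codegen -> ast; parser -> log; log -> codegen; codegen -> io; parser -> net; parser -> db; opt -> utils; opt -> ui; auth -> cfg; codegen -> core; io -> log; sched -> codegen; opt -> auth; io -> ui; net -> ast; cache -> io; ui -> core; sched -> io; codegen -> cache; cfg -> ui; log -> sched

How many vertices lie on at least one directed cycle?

10

A vertex is on a directed cycle iff it belongs to a strongly connected component of size ≥ 2 (or has a self-loop).
The vertices on cycles are {io, ui, ast, cfg, log, net, core, cache, sched, codegen} — 10 in total.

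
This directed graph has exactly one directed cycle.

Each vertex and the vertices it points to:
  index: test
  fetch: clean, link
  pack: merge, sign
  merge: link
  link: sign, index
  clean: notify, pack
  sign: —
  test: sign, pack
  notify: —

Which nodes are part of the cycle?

link, pack, test, index, merge

DFS with gray/black marking from pack:
pack gray
  merge gray
    link gray
      sign gray
      sign black
      index gray
        test gray
          test→sign: sign black — skip
          test→pack: pack is gray → back edge
Back edge closes the cycle pack → merge → link → index → test → pack; its vertices are {link, pack, test, index, merge}.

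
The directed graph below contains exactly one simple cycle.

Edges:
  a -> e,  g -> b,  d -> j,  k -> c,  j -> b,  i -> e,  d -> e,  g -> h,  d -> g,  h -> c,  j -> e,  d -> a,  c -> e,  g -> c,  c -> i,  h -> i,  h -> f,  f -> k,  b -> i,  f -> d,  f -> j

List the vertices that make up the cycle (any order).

d, f, g, h

DFS with gray/black marking from f:
f gray
  j gray
    b gray
      i gray
        e gray
        e black
      i black
    b black
    j→e: e black — skip
  j black
  k gray
    c gray
      c→i: i black — skip
      c→e: e black — skip
    c black
  k black
  d gray
    a gray
      a→e: e black — skip
    a black
    g gray
      h gray
        h→i: i black — skip
        h→c: c black — skip
        h→f: f is gray → back edge
Back edge closes the cycle f → d → g → h → f; its vertices are {d, f, g, h}.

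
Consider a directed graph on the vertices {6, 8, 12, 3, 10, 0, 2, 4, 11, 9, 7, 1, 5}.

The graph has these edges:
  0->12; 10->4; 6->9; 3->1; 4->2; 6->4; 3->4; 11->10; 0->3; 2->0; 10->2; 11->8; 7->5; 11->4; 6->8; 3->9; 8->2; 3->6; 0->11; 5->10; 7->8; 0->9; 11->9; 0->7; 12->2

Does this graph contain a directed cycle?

DFS with white/gray/black marking, starting from 9:
9 gray
9 black
6 gray
  6→9: 9 black — skip
  8 gray
    2 gray
      0 gray
        12 gray
          12→2: 2 is gray → back edge
Back edge found, so a cycle exists: 2 → 0 → 12 → 2.

Yes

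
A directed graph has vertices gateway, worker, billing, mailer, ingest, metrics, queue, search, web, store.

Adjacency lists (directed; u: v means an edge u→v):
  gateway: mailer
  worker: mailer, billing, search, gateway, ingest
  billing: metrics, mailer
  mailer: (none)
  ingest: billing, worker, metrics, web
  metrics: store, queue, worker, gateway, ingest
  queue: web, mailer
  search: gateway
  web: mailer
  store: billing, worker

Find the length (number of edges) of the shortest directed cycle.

For each vertex v, BFS finds the shortest path from v back to v.
The shortest such closed walk is metrics → ingest → metrics, length 2.

2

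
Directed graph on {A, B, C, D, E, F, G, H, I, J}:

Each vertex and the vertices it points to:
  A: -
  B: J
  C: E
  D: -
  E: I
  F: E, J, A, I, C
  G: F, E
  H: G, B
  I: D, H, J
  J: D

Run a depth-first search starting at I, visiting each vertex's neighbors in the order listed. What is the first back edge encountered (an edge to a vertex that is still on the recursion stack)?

E→I

DFS from I (visiting each vertex's neighbors in the order listed); mark gray on enter, black on exit:
I gray
  D gray
  D black
  H gray
    G gray
      F gray
        E gray
          E→I: I is gray → back edge
First back edge: E → I.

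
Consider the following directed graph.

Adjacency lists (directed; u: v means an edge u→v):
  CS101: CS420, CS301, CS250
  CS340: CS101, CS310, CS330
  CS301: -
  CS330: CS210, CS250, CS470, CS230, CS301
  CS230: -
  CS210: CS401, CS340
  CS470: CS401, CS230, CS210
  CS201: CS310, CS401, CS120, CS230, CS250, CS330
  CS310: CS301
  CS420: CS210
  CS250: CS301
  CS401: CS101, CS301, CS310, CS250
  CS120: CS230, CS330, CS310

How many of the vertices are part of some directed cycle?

7

A vertex is on a directed cycle iff it belongs to a strongly connected component of size ≥ 2 (or has a self-loop).
The vertices on cycles are {CS101, CS210, CS330, CS340, CS401, CS420, CS470} — 7 in total.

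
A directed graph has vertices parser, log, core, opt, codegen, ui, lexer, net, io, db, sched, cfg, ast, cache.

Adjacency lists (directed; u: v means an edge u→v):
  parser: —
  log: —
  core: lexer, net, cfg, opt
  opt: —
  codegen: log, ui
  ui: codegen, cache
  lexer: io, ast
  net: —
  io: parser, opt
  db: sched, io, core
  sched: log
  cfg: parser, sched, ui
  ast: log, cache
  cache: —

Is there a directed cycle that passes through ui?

ui is on a cycle iff ui can reach itself via ≥1 edge.
ui → codegen → ui — yes.

Yes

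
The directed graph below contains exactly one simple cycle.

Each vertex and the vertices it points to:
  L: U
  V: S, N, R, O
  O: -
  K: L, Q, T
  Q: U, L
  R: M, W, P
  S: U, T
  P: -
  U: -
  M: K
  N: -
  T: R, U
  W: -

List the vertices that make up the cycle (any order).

DFS with gray/black marking from R:
R gray
  M gray
    K gray
      L gray
        U gray
        U black
      L black
      Q gray
        Q→U: U black — skip
        Q→L: L black — skip
      Q black
      T gray
        T→R: R is gray → back edge
Back edge closes the cycle R → M → K → T → R; its vertices are {K, M, R, T}.

K, M, R, T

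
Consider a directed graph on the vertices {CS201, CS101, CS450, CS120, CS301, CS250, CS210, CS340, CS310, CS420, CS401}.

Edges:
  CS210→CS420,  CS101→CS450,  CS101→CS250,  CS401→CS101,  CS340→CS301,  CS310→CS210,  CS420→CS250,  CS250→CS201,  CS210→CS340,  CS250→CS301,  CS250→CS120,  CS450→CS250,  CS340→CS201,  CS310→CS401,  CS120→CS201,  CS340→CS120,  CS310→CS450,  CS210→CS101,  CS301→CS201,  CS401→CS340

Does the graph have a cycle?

DFS with white/gray/black marking, starting from CS301:
CS301 gray
  CS201 gray
  CS201 black
CS301 black
CS101 gray
  CS250 gray
    CS120 gray
      CS120→CS201: CS201 black — skip
    CS120 black
    CS250→CS301: CS301 black — skip
    CS250→CS201: CS201 black — skip
  CS250 black
  CS450 gray
    CS450→CS250: CS250 black — skip
  CS450 black
CS101 black
CS210 gray
  CS340 gray
    CS340→CS301: CS301 black — skip
    CS340→CS120: CS120 black — skip
    CS340→CS201: CS201 black — skip
  CS340 black
  CS420 gray
    CS420→CS250: CS250 black — skip
  CS420 black
  CS210→CS101: CS101 black — skip
CS210 black
CS310 gray
  CS401 gray
    CS401→CS340: CS340 black — skip
    CS401→CS101: CS101 black — skip
  CS401 black
  CS310→CS450: CS450 black — skip
  CS310→CS210: CS210 black — skip
CS310 black
Every edge goes to a white or black vertex — no back edge, so the graph is acyclic.

No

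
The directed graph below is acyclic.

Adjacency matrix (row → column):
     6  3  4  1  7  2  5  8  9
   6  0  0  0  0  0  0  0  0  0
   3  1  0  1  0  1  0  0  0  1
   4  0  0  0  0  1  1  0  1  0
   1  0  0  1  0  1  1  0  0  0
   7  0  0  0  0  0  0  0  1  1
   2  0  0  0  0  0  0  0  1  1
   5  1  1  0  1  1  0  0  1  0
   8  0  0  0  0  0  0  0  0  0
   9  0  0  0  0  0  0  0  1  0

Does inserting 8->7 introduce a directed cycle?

Yes

Adding 8→7 creates a cycle iff 7 can already reach 8.
Path from 7: 7 → 8.
So 7 → … → 8 → 7 is a cycle.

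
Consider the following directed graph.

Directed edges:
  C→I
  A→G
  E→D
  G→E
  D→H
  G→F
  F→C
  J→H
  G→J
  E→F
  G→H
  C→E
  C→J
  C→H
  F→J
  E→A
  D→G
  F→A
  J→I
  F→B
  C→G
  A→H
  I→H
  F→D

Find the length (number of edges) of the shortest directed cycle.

For each vertex v, BFS finds the shortest path from v back to v.
The shortest such closed walk is E → F → C → E, length 3.

3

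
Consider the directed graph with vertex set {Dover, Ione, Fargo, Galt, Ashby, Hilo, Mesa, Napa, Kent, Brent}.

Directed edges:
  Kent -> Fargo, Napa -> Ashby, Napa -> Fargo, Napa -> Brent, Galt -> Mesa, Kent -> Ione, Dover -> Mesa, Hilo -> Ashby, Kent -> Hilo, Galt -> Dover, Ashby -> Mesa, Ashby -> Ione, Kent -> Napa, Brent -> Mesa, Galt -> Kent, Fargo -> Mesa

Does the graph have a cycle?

No

DFS with white/gray/black marking, starting from Dover:
Dover gray
  Mesa gray
  Mesa black
Dover black
Ione gray
Ione black
Fargo gray
  Fargo→Mesa: Mesa black — skip
Fargo black
Galt gray
  Galt→Dover: Dover black — skip
  Kent gray
    Kent→Ione: Ione black — skip
    Napa gray
      Ashby gray
        Ashby→Ione: Ione black — skip
        Ashby→Mesa: Mesa black — skip
      Ashby black
      Napa→Fargo: Fargo black — skip
      Brent gray
        Brent→Mesa: Mesa black — skip
      Brent black
    Napa black
    Kent→Fargo: Fargo black — skip
    Hilo gray
      Hilo→Ashby: Ashby black — skip
    Hilo black
  Kent black
  Galt→Mesa: Mesa black — skip
Galt black
Every edge goes to a white or black vertex — no back edge, so the graph is acyclic.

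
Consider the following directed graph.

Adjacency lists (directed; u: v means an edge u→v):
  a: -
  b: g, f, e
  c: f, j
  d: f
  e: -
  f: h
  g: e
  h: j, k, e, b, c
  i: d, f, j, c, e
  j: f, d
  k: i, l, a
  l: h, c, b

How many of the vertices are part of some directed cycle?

9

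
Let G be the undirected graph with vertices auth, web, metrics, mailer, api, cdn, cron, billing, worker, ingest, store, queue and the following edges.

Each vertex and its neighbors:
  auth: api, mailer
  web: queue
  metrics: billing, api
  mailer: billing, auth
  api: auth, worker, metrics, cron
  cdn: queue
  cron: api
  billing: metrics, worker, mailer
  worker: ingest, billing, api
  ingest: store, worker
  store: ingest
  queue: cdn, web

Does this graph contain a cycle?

DFS, tracking each vertex's parent; an edge to a visited non-parent vertex closes a cycle.
Start from worker:
visit worker (parent –)
  visit ingest (parent worker)
    visit store (parent ingest)
      store–ingest: parent, skip
    ingest–worker: parent, skip
  visit billing (parent worker)
    visit metrics (parent billing)
      metrics–billing: parent, skip
      visit api (parent metrics)
        visit auth (parent api)
          auth–api: parent, skip
          visit mailer (parent auth)
            mailer–billing: billing visited and ≠ parent → cycle
Cycle: billing – metrics – api – auth – mailer – billing.

Yes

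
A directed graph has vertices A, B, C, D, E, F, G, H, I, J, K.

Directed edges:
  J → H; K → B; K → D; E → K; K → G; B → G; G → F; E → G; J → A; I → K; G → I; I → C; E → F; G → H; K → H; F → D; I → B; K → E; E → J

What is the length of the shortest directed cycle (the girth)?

For each vertex v, BFS finds the shortest path from v back to v.
The shortest such closed walk is E → K → E, length 2.

2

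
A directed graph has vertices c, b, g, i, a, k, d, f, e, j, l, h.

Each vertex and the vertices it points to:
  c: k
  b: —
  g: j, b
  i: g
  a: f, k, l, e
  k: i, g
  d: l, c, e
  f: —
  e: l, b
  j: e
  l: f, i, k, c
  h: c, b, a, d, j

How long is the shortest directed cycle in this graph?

5

For each vertex v, BFS finds the shortest path from v back to v.
The shortest such closed walk is j → e → l → k → g → j, length 5.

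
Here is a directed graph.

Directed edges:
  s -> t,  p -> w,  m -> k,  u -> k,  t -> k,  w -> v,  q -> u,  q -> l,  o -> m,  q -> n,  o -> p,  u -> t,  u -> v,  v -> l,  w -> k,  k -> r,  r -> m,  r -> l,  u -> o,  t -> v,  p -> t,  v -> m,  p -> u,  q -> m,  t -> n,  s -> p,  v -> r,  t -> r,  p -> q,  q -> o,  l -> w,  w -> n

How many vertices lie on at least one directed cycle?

10

A vertex is on a directed cycle iff it belongs to a strongly connected component of size ≥ 2 (or has a self-loop).
The vertices on cycles are {k, l, m, o, p, q, r, u, v, w} — 10 in total.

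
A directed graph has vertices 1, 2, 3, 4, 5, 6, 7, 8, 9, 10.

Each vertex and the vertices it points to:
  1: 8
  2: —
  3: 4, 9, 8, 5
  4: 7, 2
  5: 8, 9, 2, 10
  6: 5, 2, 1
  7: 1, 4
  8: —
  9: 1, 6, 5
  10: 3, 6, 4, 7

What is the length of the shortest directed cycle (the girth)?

For each vertex v, BFS finds the shortest path from v back to v.
The shortest such closed walk is 4 → 7 → 4, length 2.

2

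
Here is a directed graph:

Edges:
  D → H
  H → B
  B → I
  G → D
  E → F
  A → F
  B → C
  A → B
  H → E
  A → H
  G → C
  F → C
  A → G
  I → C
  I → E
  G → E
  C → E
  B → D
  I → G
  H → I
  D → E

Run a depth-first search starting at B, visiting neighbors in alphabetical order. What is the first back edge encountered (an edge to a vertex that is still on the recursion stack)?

F->C

DFS from B (visiting neighbors in alphabetical order); mark gray on enter, black on exit:
B gray
  C gray
    E gray
      F gray
        F→C: C is gray → back edge
First back edge: F → C.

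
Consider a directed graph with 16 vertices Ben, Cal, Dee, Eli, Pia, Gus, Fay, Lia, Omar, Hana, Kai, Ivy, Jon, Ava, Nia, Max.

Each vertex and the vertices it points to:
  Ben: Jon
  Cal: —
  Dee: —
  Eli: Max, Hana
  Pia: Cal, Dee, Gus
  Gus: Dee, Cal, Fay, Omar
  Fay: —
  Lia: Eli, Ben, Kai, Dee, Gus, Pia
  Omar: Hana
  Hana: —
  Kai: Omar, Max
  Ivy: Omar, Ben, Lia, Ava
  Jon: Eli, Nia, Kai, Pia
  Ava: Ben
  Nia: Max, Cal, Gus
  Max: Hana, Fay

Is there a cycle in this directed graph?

DFS with white/gray/black marking, starting from Nia:
Nia gray
  Max gray
    Hana gray
    Hana black
    Fay gray
    Fay black
  Max black
  Cal gray
  Cal black
  Gus gray
    Dee gray
    Dee black
    Gus→Cal: Cal black — skip
    Gus→Fay: Fay black — skip
    Omar gray
      Omar→Hana: Hana black — skip
    Omar black
  Gus black
Nia black
Ben gray
  Jon gray
    Eli gray
      Eli→Max: Max black — skip
      Eli→Hana: Hana black — skip
    Eli black
    Jon→Nia: Nia black — skip
    Kai gray
      Kai→Omar: Omar black — skip
      Kai→Max: Max black — skip
    Kai black
    Pia gray
      Pia→Cal: Cal black — skip
      Pia→Dee: Dee black — skip
      Pia→Gus: Gus black — skip
    Pia black
  Jon black
Ben black
Lia gray
  Lia→Eli: Eli black — skip
  Lia→Ben: Ben black — skip
  Lia→Kai: Kai black — skip
  Lia→Dee: Dee black — skip
  Lia→Gus: Gus black — skip
  Lia→Pia: Pia black — skip
Lia black
Ivy gray
  Ivy→Omar: Omar black — skip
  Ivy→Ben: Ben black — skip
  Ivy→Lia: Lia black — skip
  Ava gray
    Ava→Ben: Ben black — skip
  Ava black
Ivy black
Every edge goes to a white or black vertex — no back edge, so the graph is acyclic.

No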